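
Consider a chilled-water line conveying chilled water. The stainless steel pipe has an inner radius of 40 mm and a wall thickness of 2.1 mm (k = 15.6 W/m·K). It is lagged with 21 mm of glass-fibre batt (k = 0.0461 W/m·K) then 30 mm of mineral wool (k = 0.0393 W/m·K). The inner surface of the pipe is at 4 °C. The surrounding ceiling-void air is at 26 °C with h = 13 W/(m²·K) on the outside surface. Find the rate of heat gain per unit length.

q′ ≈ 7.09 W/m

For a radial system each layer contributes R = ln(r_out/r_in)/(2πkL); films add R = 1/(hA).
R_stainless steel pipe wall = ln(42.1/40)/(2π×15.6×1) = 5.22×10^-4 K/W
R_glass-fibre batt = ln(63.1/42.1)/(2π×0.0461×1) = 1.397 K/W
R_mineral wool = ln(93.1/63.1)/(2π×0.0393×1) = 1.575 K/W
R_outer film = 1/(h_o·2πr_oL) = 1/(13×2π×0.0931×1) = 0.1315 K/W
R_total = 3.104 K/W
Q = ΔT/R_total = 22/3.104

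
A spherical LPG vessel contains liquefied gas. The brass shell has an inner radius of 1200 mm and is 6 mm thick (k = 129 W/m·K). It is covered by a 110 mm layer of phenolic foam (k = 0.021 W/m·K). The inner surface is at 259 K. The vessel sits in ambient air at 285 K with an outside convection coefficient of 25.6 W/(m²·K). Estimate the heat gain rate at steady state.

For a spherical shell R = (1/r₁ − 1/r₂)/(4πk); film R = 1/(h·4πr²). In series:
R_brass shell = (1/1.2 − 1/1.206)/(4π×129) = 2.558×10^-6 K/W
R_phenolic foam = (1/1.206 − 1/1.316)/(4π×0.021) = 0.2626 K/W
R_outer film = 1/(h·4πr_o²) = 1/(25.6×4π×1.316²) = 0.001795 K/W
R_total = 0.2644 K/W
Q = ΔT/R_total = 26/0.2644

Q ≈ 98.3 W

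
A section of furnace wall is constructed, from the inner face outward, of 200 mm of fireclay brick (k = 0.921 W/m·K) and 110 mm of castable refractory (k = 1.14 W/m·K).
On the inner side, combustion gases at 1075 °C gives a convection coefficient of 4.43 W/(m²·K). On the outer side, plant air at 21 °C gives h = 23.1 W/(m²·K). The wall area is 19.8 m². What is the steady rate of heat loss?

Q ≈ 35800 W

Thermal resistances in series:
R_inner film = 1/(h_i·A) = 1/(4.43×19.8) = 0.0114 K/W
R_fireclay brick = L/(kA) = 0.2/(0.921×19.8) = 0.01097 K/W
R_castable refractory = L/(kA) = 0.11/(1.14×19.8) = 0.004873 K/W
R_outer film = 1/(h_o·A) = 1/(23.1×19.8) = 0.002186 K/W
R_total = 0.02943 K/W
Q = ΔT / R_total = 1054 / 0.02943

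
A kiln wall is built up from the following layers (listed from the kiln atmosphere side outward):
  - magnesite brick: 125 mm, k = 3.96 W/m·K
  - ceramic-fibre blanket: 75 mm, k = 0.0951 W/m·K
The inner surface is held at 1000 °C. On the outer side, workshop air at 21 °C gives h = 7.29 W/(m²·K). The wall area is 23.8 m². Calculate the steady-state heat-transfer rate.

Q ≈ 24300 W

Model the wall as resistances in series:
R_magnesite brick = L/(kA) = 0.125/(3.96×23.8) = 0.001326 K/W
R_ceramic-fibre blanket = L/(kA) = 0.075/(0.0951×23.8) = 0.03314 K/W
R_outer film = 1/(h_o·A) = 1/(7.29×23.8) = 0.005764 K/W
R_total = 0.04023 K/W
Q = ΔT / R_total = 979 / 0.04023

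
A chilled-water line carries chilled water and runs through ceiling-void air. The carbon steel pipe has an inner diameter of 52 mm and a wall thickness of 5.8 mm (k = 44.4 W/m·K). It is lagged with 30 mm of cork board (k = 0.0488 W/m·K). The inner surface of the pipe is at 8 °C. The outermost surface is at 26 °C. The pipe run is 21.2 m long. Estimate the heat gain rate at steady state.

Per-layer cylindrical resistances, series-summed:
R_carbon steel pipe wall = ln(31.8/26)/(2π×44.4×21.2) = 3.405×10^-5 K/W
R_cork board = ln(61.8/31.8)/(2π×0.0488×21.2) = 0.1022 K/W
R_total = 0.1022 K/W
Q = ΔT/R_total = 18/0.1022

Q ≈ 176 W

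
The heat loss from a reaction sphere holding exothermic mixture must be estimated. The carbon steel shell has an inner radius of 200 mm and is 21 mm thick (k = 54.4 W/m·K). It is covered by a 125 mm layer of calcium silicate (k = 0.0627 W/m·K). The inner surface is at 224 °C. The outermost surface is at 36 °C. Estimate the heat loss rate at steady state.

Radial (spherical) resistances in series:
R_carbon steel shell = (1/0.2 − 1/0.221)/(4π×54.4) = 6.95×10^-4 K/W
R_calcium silicate = (1/0.221 − 1/0.346)/(4π×0.0627) = 2.075 K/W
R_total = 2.075 K/W
Q = ΔT/R_total = 188/2.075

Q ≈ 90.6 W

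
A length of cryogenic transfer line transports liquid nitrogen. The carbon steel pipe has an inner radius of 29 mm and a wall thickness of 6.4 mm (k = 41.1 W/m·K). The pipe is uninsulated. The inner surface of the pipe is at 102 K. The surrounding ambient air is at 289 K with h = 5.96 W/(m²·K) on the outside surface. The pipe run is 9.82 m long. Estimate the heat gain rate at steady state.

Treating each annulus and film as a series resistance:
R_carbon steel pipe wall = ln(35.4/29)/(2π×41.1×9.82) = 7.864×10^-5 K/W
R_outer film = 1/(h_o·2πr_oL) = 1/(5.96×2π×0.0354×9.82) = 0.07682 K/W
R_total = 0.0769 K/W
Q = ΔT/R_total = 187/0.0769

Q ≈ 2430 W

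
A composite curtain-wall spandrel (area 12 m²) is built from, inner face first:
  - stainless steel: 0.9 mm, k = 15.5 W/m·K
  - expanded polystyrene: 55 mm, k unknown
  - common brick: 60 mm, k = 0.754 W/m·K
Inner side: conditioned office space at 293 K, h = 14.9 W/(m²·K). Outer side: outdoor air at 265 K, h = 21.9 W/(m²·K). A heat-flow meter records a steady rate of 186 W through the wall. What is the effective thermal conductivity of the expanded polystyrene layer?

Series thermal resistances:
R_inner film = 1/(h_i·A) = 1/(14.9×12) = 0.005593 K/W
R_stainless steel = L/(kA) = 0.0009/(15.5×12) = 4.839×10^-6 K/W
R_common brick = L/(kA) = 0.06/(0.754×12) = 0.006631 K/W
R_outer film = 1/(h_o·A) = 1/(21.9×12) = 0.003805 K/W
Sum of known resistances R_other = 0.01603 K/W
Total R = ΔT/Q = 28/186 = 0.1505 K/W
R_expanded polystyrene = R_total − R_other = 0.1345 K/W
k = L/(R·A) = 0.055/(0.1345×12)

k ≈ 0.0341 W/(m·K)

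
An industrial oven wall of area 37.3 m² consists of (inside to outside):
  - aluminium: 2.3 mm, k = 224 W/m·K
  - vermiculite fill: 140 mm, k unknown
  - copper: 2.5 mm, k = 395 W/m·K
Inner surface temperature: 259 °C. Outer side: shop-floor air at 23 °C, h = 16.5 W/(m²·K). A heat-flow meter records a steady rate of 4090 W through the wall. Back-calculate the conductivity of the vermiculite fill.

k ≈ 0.0669 W/(m·K)

Treating each layer as a thermal resistance in series:
R_aluminium = L/(kA) = 0.0023/(224×37.3) = 2.753×10^-7 K/W
R_copper = L/(kA) = 0.0025/(395×37.3) = 1.697×10^-7 K/W
R_outer film = 1/(h_o·A) = 1/(16.5×37.3) = 0.001625 K/W
Sum of known resistances R_other = 0.001625 K/W
Total R = ΔT/Q = 236/4090 = 0.0577 K/W
R_vermiculite fill = R_total − R_other = 0.05608 K/W
k = L/(R·A) = 0.14/(0.05608×37.3)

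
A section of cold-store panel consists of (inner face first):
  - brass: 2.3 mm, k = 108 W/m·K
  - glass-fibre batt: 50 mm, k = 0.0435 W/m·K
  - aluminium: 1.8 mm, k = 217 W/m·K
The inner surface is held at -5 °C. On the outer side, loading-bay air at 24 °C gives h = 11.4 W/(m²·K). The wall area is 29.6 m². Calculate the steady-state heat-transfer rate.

Q ≈ 694 W

Model the wall as resistances in series:
R_brass = L/(kA) = 0.0023/(108×29.6) = 7.195×10^-7 K/W
R_glass-fibre batt = L/(kA) = 0.05/(0.0435×29.6) = 0.03883 K/W
R_aluminium = L/(kA) = 0.0018/(217×29.6) = 2.802×10^-7 K/W
R_outer film = 1/(h_o·A) = 1/(11.4×29.6) = 0.002963 K/W
R_total = 0.0418 K/W
Q = ΔT / R_total = 29 / 0.0418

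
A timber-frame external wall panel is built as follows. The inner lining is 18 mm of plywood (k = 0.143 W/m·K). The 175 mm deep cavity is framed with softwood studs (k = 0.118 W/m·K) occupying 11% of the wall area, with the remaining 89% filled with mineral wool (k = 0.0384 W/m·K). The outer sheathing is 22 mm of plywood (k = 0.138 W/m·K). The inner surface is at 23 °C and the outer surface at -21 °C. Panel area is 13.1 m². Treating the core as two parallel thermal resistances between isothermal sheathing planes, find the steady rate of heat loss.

Sheathing layers in series; stud and cavity paths in parallel between them.
R_inner = 0.018/(0.143×13.1) = 0.009609 K/W
R_stud  = 0.175/(0.118×0.11×13.1) = 1.029 K/W
R_cav   = 0.175/(0.0384×0.89×13.1) = 0.3909 K/W
1/R_core = 1/R_stud + 1/R_cav → R_core = 0.2833 K/W
R_outer = 0.022/(0.138×13.1) = 0.01217 K/W
R_total = 0.3051 K/W
Q = ΔT/R_total = 44/0.3051

Q ≈ 144 W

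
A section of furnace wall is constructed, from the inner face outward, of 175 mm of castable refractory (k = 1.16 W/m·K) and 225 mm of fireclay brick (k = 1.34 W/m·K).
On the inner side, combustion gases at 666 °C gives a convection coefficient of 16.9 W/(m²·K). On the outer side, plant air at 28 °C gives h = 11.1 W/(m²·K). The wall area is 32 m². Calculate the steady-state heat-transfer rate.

Q ≈ 43600 W

Treating each layer as a thermal resistance in series:
R_inner film = 1/(h_i·A) = 1/(16.9×32) = 0.001849 K/W
R_castable refractory = L/(kA) = 0.175/(1.16×32) = 0.004714 K/W
R_fireclay brick = L/(kA) = 0.225/(1.34×32) = 0.005247 K/W
R_outer film = 1/(h_o·A) = 1/(11.1×32) = 0.002815 K/W
R_total = 0.01463 K/W
Q = ΔT / R_total = 638 / 0.01463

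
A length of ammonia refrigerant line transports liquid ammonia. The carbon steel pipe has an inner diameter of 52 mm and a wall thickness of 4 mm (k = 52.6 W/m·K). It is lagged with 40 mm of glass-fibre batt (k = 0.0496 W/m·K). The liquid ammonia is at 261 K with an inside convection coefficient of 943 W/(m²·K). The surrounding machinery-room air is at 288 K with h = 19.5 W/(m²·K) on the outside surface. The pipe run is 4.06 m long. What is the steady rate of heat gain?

Q ≈ 38.6 W

Radial resistances (cylindrical: R_cond = ln(r_o/r_i)/(2πkL), R_conv = 1/(h·2πrL)):
R_inner film = 1/(h_i·2πr₁L) = 1/(943×2π×0.026×4.06) = 0.001599 K/W
R_carbon steel pipe wall = ln(30/26)/(2π×52.6×4.06) = 1.066×10^-4 K/W
R_glass-fibre batt = ln(70/30)/(2π×0.0496×4.06) = 0.6697 K/W
R_outer film = 1/(h_o·2πr_oL) = 1/(19.5×2π×0.07×4.06) = 0.02872 K/W
R_total = 0.7001 K/W
Q = ΔT/R_total = 27/0.7001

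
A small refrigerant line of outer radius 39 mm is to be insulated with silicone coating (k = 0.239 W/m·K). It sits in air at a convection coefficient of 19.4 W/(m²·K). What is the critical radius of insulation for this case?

r_cr ≈ 12.3 mm

For a cylinder r_cr = k/h = 0.239/19.4
r_cr = 12.3 mm; since the bare radius (39 mm) is above r_cr, any added insulation will reduce heat loss.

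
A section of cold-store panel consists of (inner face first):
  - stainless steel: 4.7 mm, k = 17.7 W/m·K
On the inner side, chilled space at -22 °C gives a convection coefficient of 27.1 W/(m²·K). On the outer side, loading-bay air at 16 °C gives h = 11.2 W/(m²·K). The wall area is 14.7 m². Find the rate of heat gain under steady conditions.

Q ≈ 4420 W

Model the wall as resistances in series:
R_inner film = 1/(h_i·A) = 1/(27.1×14.7) = 0.00251 K/W
R_stainless steel = L/(kA) = 0.0047/(17.7×14.7) = 1.806×10^-5 K/W
R_outer film = 1/(h_o·A) = 1/(11.2×14.7) = 0.006074 K/W
R_total = 0.008602 K/W
Q = ΔT / R_total = 38 / 0.008602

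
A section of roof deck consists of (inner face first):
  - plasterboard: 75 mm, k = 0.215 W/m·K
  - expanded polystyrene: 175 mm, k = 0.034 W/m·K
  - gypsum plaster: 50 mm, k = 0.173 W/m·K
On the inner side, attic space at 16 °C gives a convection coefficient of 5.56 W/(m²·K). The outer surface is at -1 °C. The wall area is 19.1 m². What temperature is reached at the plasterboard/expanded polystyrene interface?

Treating each layer as a thermal resistance in series:
R_inner film = 1/(h_i·A) = 1/(5.56×19.1) = 0.009417 K/W
R_plasterboard = L/(kA) = 0.075/(0.215×19.1) = 0.01826 K/W
R_expanded polystyrene = L/(kA) = 0.175/(0.034×19.1) = 0.2695 K/W
R_gypsum plaster = L/(kA) = 0.05/(0.173×19.1) = 0.01513 K/W
R_total = 0.3123 K/W;  Q = ΔT/R_total = 17/0.3123 = 54.44 W
T_interface = T_inner − Q·ΣR(inner→interface) = 16 − 54.4×0.02768

T ≈ 14.5 °C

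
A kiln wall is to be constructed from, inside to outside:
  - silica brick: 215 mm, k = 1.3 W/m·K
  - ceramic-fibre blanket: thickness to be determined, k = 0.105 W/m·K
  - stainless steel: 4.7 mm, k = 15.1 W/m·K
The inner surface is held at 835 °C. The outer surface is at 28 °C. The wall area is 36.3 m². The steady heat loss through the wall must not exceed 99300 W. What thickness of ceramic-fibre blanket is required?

Using the resistance-network approach (series):
R_silica brick = L/(kA) = 0.215/(1.3×36.3) = 0.004556 K/W
R_stainless steel = L/(kA) = 0.0047/(15.1×36.3) = 8.575×10^-6 K/W
Sum of the known resistances R_other = 0.004565 K/W
Required total resistance R_tot = ΔT/Q_allow = 807/99300 = 0.008127 K/W
R_ceramic-fibre blanket = R_tot − R_other = 0.003562 K/W
L = R·k·A = 0.003562×0.105×36.3

L ≈ 13.6 mm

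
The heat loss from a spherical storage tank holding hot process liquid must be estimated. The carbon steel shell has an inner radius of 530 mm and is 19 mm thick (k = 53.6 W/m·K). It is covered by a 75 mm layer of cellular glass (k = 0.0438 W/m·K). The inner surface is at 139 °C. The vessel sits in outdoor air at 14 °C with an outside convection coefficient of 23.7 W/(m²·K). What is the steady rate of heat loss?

Each spherical layer contributes R = (1/r_i − 1/r_o)/(4πk):
R_carbon steel shell = (1/0.53 − 1/0.549)/(4π×53.6) = 9.695×10^-5 K/W
R_cellular glass = (1/0.549 − 1/0.624)/(4π×0.0438) = 0.3978 K/W
R_outer film = 1/(h·4πr_o²) = 1/(23.7×4π×0.624²) = 0.008623 K/W
R_total = 0.4065 K/W
Q = ΔT/R_total = 125/0.4065

Q ≈ 308 W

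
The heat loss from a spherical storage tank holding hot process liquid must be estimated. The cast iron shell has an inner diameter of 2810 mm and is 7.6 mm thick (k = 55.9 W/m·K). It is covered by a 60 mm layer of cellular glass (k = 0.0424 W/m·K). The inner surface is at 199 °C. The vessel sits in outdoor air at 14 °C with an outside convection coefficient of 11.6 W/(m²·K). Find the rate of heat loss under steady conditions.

Spherical conduction: R = (1/r_in − 1/r_out)/(4πk) per layer; series-sum.
R_cast iron shell = (1/1.405 − 1/1.4126)/(4π×55.9) = 5.451×10^-6 K/W
R_cellular glass = (1/1.4126 − 1/1.4726)/(4π×0.0424) = 0.05413 K/W
R_outer film = 1/(h·4πr_o²) = 1/(11.6×4π×1.4726²) = 0.003163 K/W
R_total = 0.0573 K/W
Q = ΔT/R_total = 185/0.0573

Q ≈ 3230 W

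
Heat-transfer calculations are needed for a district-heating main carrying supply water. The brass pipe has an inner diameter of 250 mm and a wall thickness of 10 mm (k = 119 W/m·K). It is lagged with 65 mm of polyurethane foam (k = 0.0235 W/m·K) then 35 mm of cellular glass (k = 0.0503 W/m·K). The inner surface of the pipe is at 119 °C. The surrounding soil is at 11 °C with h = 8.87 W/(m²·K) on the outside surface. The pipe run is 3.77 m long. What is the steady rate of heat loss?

Q ≈ 125 W

For a radial system each layer contributes R = ln(r_out/r_in)/(2πkL); films add R = 1/(hA).
R_brass pipe wall = ln(135/125)/(2π×119×3.77) = 2.73×10^-5 K/W
R_polyurethane foam = ln(200/135)/(2π×0.0235×3.77) = 0.7061 K/W
R_cellular glass = ln(235/200)/(2π×0.0503×3.77) = 0.1354 K/W
R_outer film = 1/(h_o·2πr_oL) = 1/(8.87×2π×0.235×3.77) = 0.02025 K/W
R_total = 0.8617 K/W
Q = ΔT/R_total = 108/0.8617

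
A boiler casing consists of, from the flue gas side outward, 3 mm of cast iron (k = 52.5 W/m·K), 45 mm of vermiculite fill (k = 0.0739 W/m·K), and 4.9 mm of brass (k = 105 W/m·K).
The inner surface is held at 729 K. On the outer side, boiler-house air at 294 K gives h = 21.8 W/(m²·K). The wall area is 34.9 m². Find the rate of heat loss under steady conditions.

Q ≈ 23200 W

Model the wall as resistances in series:
R_cast iron = L/(kA) = 0.003/(52.5×34.9) = 1.637×10^-6 K/W
R_vermiculite fill = L/(kA) = 0.045/(0.0739×34.9) = 0.01745 K/W
R_brass = L/(kA) = 0.0049/(105×34.9) = 1.337×10^-6 K/W
R_outer film = 1/(h_o·A) = 1/(21.8×34.9) = 0.001314 K/W
R_total = 0.01877 K/W
Q = ΔT / R_total = 435 / 0.01877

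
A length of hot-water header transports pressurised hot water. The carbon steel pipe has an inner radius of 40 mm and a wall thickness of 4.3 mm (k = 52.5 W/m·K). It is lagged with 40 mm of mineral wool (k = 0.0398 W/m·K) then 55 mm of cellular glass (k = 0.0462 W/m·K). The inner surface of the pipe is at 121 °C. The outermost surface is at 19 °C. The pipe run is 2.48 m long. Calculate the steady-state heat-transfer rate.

Q ≈ 58.8 W

Radial resistances (cylindrical: R_cond = ln(r_o/r_i)/(2πkL), R_conv = 1/(h·2πrL)):
R_carbon steel pipe wall = ln(44.3/40)/(2π×52.5×2.48) = 1.248×10^-4 K/W
R_mineral wool = ln(84.3/44.3)/(2π×0.0398×2.48) = 1.037 K/W
R_cellular glass = ln(139.3/84.3)/(2π×0.0462×2.48) = 0.6977 K/W
R_total = 1.735 K/W
Q = ΔT/R_total = 102/1.735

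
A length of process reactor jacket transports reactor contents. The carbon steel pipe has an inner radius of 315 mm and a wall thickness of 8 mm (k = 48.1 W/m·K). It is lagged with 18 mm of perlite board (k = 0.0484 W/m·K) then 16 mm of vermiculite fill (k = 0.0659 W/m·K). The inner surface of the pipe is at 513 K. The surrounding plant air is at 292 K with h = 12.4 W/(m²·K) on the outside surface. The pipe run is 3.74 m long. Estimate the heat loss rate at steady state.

Q ≈ 2540 W

Treating each annulus and film as a series resistance:
R_carbon steel pipe wall = ln(323/315)/(2π×48.1×3.74) = 2.219×10^-5 K/W
R_perlite board = ln(341/323)/(2π×0.0484×3.74) = 0.04768 K/W
R_vermiculite fill = ln(357/341)/(2π×0.0659×3.74) = 0.02961 K/W
R_outer film = 1/(h_o·2πr_oL) = 1/(12.4×2π×0.357×3.74) = 0.009613 K/W
R_total = 0.08693 K/W
Q = ΔT/R_total = 221/0.08693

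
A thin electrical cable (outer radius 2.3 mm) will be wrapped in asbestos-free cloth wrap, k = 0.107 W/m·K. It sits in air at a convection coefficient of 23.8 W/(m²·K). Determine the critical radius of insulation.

For a cylinder r_cr = k/h = 0.107/23.8
r_cr = 4.5 mm; since the bare radius (2.3 mm) is below r_cr, adding a thin layer of insulation will *increase* heat loss.

r_cr ≈ 4.5 mm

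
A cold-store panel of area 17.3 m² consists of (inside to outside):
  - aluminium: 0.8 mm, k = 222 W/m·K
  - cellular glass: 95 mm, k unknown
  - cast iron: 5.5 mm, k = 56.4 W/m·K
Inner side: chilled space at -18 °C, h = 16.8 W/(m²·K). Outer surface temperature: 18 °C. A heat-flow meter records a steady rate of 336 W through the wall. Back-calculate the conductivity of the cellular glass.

Using the resistance-network approach (series):
R_inner film = 1/(h_i·A) = 1/(16.8×17.3) = 0.003441 K/W
R_aluminium = L/(kA) = 0.0008/(222×17.3) = 2.083×10^-7 K/W
R_cast iron = L/(kA) = 0.0055/(56.4×17.3) = 5.637×10^-6 K/W
Sum of known resistances R_other = 0.003447 K/W
Total R = ΔT/Q = 36/336 = 0.1071 K/W
R_cellular glass = R_total − R_other = 0.1037 K/W
k = L/(R·A) = 0.095/(0.1037×17.3)

k ≈ 0.053 W/(m·K)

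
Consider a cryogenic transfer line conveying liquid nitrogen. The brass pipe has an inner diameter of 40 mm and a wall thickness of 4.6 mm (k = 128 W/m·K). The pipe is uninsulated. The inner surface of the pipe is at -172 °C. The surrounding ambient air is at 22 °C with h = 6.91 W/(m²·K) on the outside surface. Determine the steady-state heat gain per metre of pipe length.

q′ ≈ 207 W/m

Radial resistances (cylindrical: R_cond = ln(r_o/r_i)/(2πkL), R_conv = 1/(h·2πrL)):
R_brass pipe wall = ln(24.6/20)/(2π×128×1) = 2.574×10^-4 K/W
R_outer film = 1/(h_o·2πr_oL) = 1/(6.91×2π×0.0246×1) = 0.9363 K/W
R_total = 0.9365 K/W
Q = ΔT/R_total = 194/0.9365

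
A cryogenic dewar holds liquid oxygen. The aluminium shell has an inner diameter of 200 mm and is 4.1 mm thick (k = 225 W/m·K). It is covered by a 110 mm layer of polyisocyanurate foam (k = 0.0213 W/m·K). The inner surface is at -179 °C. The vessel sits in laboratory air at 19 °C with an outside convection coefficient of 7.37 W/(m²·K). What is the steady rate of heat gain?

Q ≈ 10.6 W

Radial (spherical) resistances in series:
R_aluminium shell = (1/0.1 − 1/0.1041)/(4π×225) = 1.393×10^-4 K/W
R_polyisocyanurate foam = (1/0.1041 − 1/0.2141)/(4π×0.0213) = 18.44 K/W
R_outer film = 1/(h·4πr_o²) = 1/(7.37×4π×0.2141²) = 0.2356 K/W
R_total = 18.67 K/W
Q = ΔT/R_total = 198/18.67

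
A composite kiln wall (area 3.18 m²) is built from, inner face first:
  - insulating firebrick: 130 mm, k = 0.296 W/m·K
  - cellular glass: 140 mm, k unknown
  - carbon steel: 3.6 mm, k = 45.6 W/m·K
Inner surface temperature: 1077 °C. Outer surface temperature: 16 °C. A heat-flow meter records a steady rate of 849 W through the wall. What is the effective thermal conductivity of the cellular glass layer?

k ≈ 0.0396 W/(m·K)

Thermal resistances in series:
R_insulating firebrick = L/(kA) = 0.13/(0.296×3.18) = 0.1381 K/W
R_carbon steel = L/(kA) = 0.0036/(45.6×3.18) = 2.483×10^-5 K/W
Sum of known resistances R_other = 0.1381 K/W
Total R = ΔT/Q = 1061/849 = 1.25 K/W
R_cellular glass = R_total − R_other = 1.112 K/W
k = L/(R·A) = 0.14/(1.112×3.18)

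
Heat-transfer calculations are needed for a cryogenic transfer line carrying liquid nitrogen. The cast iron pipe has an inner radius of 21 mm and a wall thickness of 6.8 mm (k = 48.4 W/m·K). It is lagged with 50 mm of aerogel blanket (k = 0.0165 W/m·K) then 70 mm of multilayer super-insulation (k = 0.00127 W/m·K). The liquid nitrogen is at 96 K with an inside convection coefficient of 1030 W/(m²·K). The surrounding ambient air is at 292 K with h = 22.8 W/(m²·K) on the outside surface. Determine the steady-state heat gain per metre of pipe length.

q′ ≈ 2.17 W/m

Treating each annulus and film as a series resistance:
R_inner film = 1/(h_i·2πr₁L) = 1/(1030×2π×0.021×1) = 0.007358 K/W
R_cast iron pipe wall = ln(27.8/21)/(2π×48.4×1) = 9.224×10^-4 K/W
R_aerogel blanket = ln(77.8/27.8)/(2π×0.0165×1) = 9.926 K/W
R_multilayer super-insulation = ln(147.8/77.8)/(2π×0.00127×1) = 80.42 K/W
R_outer film = 1/(h_o·2πr_oL) = 1/(22.8×2π×0.1478×1) = 0.04723 K/W
R_total = 90.4 K/W
Q = ΔT/R_total = 196/90.4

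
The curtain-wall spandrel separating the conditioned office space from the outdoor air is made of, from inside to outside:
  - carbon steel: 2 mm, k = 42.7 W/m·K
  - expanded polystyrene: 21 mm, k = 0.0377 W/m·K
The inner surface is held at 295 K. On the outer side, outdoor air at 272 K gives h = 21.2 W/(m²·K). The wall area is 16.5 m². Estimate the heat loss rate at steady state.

Thermal resistances in series:
R_carbon steel = L/(kA) = 0.002/(42.7×16.5) = 2.839×10^-6 K/W
R_expanded polystyrene = L/(kA) = 0.021/(0.0377×16.5) = 0.03376 K/W
R_outer film = 1/(h_o·A) = 1/(21.2×16.5) = 0.002859 K/W
R_total = 0.03662 K/W
Q = ΔT / R_total = 23 / 0.03662

Q ≈ 628 W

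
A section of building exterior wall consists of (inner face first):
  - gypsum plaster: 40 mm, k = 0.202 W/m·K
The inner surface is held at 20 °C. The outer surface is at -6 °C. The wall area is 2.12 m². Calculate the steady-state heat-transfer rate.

Thermal resistances in series:
R_gypsum plaster = L/(kA) = 0.04/(0.202×2.12) = 0.09341 K/W
R_total = 0.09341 K/W
Q = ΔT / R_total = 26 / 0.09341

Q ≈ 278 W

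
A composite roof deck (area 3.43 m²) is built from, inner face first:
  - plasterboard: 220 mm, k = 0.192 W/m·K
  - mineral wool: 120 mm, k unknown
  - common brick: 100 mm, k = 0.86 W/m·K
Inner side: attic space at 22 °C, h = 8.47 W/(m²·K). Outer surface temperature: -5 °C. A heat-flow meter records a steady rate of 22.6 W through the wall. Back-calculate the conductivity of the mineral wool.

k ≈ 0.0442 W/(m·K)

Model the wall as resistances in series:
R_inner film = 1/(h_i·A) = 1/(8.47×3.43) = 0.03442 K/W
R_plasterboard = L/(kA) = 0.22/(0.192×3.43) = 0.3341 K/W
R_common brick = L/(kA) = 0.1/(0.86×3.43) = 0.0339 K/W
Sum of known resistances R_other = 0.4024 K/W
Total R = ΔT/Q = 27/22.6 = 1.195 K/W
R_mineral wool = R_total − R_other = 0.7923 K/W
k = L/(R·A) = 0.12/(0.7923×3.43)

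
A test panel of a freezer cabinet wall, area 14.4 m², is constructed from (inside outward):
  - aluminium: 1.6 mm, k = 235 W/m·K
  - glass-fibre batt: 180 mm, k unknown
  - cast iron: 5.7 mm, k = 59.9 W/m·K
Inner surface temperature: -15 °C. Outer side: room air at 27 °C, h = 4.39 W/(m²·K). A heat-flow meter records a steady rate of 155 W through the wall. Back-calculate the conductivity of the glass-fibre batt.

k ≈ 0.049 W/(m·K)

Model the wall as resistances in series:
R_aluminium = L/(kA) = 0.0016/(235×14.4) = 4.728×10^-7 K/W
R_cast iron = L/(kA) = 0.0057/(59.9×14.4) = 6.608×10^-6 K/W
R_outer film = 1/(h_o·A) = 1/(4.39×14.4) = 0.01582 K/W
Sum of known resistances R_other = 0.01583 K/W
Total R = ΔT/Q = 42/155 = 0.271 K/W
R_glass-fibre batt = R_total − R_other = 0.2551 K/W
k = L/(R·A) = 0.18/(0.2551×14.4)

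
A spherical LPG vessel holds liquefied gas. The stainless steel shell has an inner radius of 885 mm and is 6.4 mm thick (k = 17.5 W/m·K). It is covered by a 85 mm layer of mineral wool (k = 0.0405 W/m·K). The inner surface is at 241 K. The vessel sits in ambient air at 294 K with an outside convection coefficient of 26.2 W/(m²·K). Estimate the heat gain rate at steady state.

Spherical conduction: R = (1/r_in − 1/r_out)/(4πk) per layer; series-sum.
R_stainless steel shell = (1/0.885 − 1/0.8914)/(4π×17.5) = 3.689×10^-5 K/W
R_mineral wool = (1/0.8914 − 1/0.9764)/(4π×0.0405) = 0.1919 K/W
R_outer film = 1/(h·4πr_o²) = 1/(26.2×4π×0.9764²) = 0.003186 K/W
R_total = 0.1951 K/W
Q = ΔT/R_total = 53/0.1951

Q ≈ 272 W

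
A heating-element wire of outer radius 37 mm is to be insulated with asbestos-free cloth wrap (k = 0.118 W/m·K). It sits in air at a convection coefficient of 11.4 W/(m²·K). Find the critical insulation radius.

r_cr ≈ 10.4 mm

For a cylinder r_cr = k/h = 0.118/11.4
r_cr = 10.4 mm; since the bare radius (37 mm) is above r_cr, any added insulation will reduce heat loss.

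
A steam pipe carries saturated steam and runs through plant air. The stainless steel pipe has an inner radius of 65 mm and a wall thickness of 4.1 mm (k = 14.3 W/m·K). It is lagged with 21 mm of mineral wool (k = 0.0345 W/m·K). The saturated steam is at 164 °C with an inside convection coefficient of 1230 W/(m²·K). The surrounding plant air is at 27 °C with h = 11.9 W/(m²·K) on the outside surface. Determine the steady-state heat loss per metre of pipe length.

q′ ≈ 99.6 W/m

Radial resistances (cylindrical: R_cond = ln(r_o/r_i)/(2πkL), R_conv = 1/(h·2πrL)):
R_inner film = 1/(h_i·2πr₁L) = 1/(1230×2π×0.065×1) = 0.001991 K/W
R_stainless steel pipe wall = ln(69.1/65)/(2π×14.3×1) = 6.808×10^-4 K/W
R_mineral wool = ln(90.1/69.1)/(2π×0.0345×1) = 1.224 K/W
R_outer film = 1/(h_o·2πr_oL) = 1/(11.9×2π×0.0901×1) = 0.1484 K/W
R_total = 1.375 K/W
Q = ΔT/R_total = 137/1.375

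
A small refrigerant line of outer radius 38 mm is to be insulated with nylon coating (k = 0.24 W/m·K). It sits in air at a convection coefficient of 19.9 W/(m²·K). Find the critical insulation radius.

For a cylinder r_cr = k/h = 0.24/19.9
r_cr = 12.1 mm; since the bare radius (38 mm) is above r_cr, any added insulation will reduce heat loss.

r_cr ≈ 12.1 mm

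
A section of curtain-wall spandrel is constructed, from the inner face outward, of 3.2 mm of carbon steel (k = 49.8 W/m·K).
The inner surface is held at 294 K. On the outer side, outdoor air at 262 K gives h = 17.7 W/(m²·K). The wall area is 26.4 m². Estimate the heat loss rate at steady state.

Treating each layer as a thermal resistance in series:
R_carbon steel = L/(kA) = 0.0032/(49.8×26.4) = 2.434×10^-6 K/W
R_outer film = 1/(h_o·A) = 1/(17.7×26.4) = 0.00214 K/W
R_total = 0.002142 K/W
Q = ΔT / R_total = 32 / 0.002142

Q ≈ 14900 W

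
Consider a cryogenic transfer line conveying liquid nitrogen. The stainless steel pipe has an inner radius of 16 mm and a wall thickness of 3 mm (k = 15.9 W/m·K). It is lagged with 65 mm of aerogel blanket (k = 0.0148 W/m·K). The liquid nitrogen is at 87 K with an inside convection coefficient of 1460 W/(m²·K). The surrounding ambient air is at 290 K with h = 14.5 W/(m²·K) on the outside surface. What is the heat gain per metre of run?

q′ ≈ 12.6 W/m

Treating each annulus and film as a series resistance:
R_inner film = 1/(h_i·2πr₁L) = 1/(1460×2π×0.016×1) = 0.006813 K/W
R_stainless steel pipe wall = ln(19/16)/(2π×15.9×1) = 0.00172 K/W
R_aerogel blanket = ln(84/19)/(2π×0.0148×1) = 15.98 K/W
R_outer film = 1/(h_o·2πr_oL) = 1/(14.5×2π×0.084×1) = 0.1307 K/W
R_total = 16.12 K/W
Q = ΔT/R_total = 203/16.12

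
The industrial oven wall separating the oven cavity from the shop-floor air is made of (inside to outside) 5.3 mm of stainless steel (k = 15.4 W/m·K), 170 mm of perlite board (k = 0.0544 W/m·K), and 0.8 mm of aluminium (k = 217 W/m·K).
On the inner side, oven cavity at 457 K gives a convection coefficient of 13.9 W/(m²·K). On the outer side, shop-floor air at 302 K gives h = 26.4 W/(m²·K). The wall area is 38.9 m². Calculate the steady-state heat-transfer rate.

Series thermal resistances:
R_inner film = 1/(h_i·A) = 1/(13.9×38.9) = 0.001849 K/W
R_stainless steel = L/(kA) = 0.0053/(15.4×38.9) = 8.847×10^-6 K/W
R_perlite board = L/(kA) = 0.17/(0.0544×38.9) = 0.08033 K/W
R_aluminium = L/(kA) = 0.0008/(217×38.9) = 9.477×10^-8 K/W
R_outer film = 1/(h_o·A) = 1/(26.4×38.9) = 9.737×10^-4 K/W
R_total = 0.08317 K/W
Q = ΔT / R_total = 155 / 0.08317

Q ≈ 1860 W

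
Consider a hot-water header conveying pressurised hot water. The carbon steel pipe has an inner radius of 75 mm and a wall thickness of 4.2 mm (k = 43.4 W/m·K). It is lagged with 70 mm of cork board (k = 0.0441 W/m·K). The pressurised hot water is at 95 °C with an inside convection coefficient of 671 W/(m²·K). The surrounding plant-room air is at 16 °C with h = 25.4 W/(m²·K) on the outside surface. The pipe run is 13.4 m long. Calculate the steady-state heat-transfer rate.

For a radial system each layer contributes R = ln(r_out/r_in)/(2πkL); films add R = 1/(hA).
R_inner film = 1/(h_i·2πr₁L) = 1/(671×2π×0.075×13.4) = 2.36×10^-4 K/W
R_carbon steel pipe wall = ln(79.2/75)/(2π×43.4×13.4) = 1.491×10^-5 K/W
R_cork board = ln(149.2/79.2)/(2π×0.0441×13.4) = 0.1706 K/W
R_outer film = 1/(h_o·2πr_oL) = 1/(25.4×2π×0.1492×13.4) = 0.003134 K/W
R_total = 0.174 K/W
Q = ΔT/R_total = 79/0.174

Q ≈ 454 W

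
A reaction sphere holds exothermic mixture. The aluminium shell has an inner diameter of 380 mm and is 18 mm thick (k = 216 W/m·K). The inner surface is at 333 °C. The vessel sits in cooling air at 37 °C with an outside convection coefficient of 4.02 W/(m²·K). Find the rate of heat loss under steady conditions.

Each spherical layer contributes R = (1/r_i − 1/r_o)/(4πk):
R_aluminium shell = (1/0.19 − 1/0.208)/(4π×216) = 1.678×10^-4 K/W
R_outer film = 1/(h·4πr_o²) = 1/(4.02×4π×0.208²) = 0.4575 K/W
R_total = 0.4577 K/W
Q = ΔT/R_total = 296/0.4577

Q ≈ 647 W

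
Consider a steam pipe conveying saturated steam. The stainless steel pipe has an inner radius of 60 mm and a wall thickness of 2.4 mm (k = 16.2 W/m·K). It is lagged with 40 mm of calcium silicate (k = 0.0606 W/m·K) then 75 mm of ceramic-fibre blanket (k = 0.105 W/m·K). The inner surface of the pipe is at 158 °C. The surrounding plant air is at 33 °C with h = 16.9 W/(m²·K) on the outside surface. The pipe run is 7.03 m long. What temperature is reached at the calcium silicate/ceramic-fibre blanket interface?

T ≈ 83.6 °C

Treating each annulus and film as a series resistance:
R_stainless steel pipe wall = ln(62.4/60)/(2π×16.2×7.03) = 5.481×10^-5 K/W
R_calcium silicate = ln(102.4/62.4)/(2π×0.0606×7.03) = 0.185 K/W
R_ceramic-fibre blanket = ln(177.4/102.4)/(2π×0.105×7.03) = 0.1185 K/W
R_outer film = 1/(h_o·2πr_oL) = 1/(16.9×2π×0.1774×7.03) = 0.007551 K/W
R_total = 0.3111 K/W
Q = ΔT/R_total = 125/0.3111
Q = 402 W
T_interface = T_inner − Q·ΣR(inner→interface) = 158 − 402×0.1851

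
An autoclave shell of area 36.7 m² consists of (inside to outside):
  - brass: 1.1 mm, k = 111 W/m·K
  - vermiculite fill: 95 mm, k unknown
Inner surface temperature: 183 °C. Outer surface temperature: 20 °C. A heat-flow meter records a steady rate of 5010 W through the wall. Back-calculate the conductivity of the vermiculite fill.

Thermal resistances in series:
R_brass = L/(kA) = 0.0011/(111×36.7) = 2.7×10^-7 K/W
Sum of known resistances R_other = 2.7×10^-7 K/W
Total R = ΔT/Q = 163/5010 = 0.03253 K/W
R_vermiculite fill = R_total − R_other = 0.03253 K/W
k = L/(R·A) = 0.095/(0.03253×36.7)

k ≈ 0.0796 W/(m·K)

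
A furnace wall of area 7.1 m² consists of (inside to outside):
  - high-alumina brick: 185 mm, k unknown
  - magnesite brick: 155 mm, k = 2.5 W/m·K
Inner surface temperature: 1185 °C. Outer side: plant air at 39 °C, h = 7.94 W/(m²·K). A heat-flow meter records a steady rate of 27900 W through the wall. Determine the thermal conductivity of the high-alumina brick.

k ≈ 1.78 W/(m·K)

Model the wall as resistances in series:
R_magnesite brick = L/(kA) = 0.155/(2.5×7.1) = 0.008732 K/W
R_outer film = 1/(h_o·A) = 1/(7.94×7.1) = 0.01774 K/W
Sum of known resistances R_other = 0.02647 K/W
Total R = ΔT/Q = 1146/27900 = 0.04108 K/W
R_high-alumina brick = R_total − R_other = 0.0146 K/W
k = L/(R·A) = 0.185/(0.0146×7.1)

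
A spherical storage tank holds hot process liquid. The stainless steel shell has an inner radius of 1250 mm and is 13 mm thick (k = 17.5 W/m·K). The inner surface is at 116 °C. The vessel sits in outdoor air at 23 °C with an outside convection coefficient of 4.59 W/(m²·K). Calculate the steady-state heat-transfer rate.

Q ≈ 8530 W

Each spherical layer contributes R = (1/r_i − 1/r_o)/(4πk):
R_stainless steel shell = (1/1.25 − 1/1.263)/(4π×17.5) = 3.744×10^-5 K/W
R_outer film = 1/(h·4πr_o²) = 1/(4.59×4π×1.263²) = 0.01087 K/W
R_total = 0.01091 K/W
Q = ΔT/R_total = 93/0.01091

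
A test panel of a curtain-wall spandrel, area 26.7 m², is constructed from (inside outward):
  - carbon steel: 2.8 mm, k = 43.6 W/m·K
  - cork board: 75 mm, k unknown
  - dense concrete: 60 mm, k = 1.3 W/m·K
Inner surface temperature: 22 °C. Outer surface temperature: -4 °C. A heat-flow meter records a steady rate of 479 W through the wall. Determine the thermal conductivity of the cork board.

k ≈ 0.0535 W/(m·K)

Treating each layer as a thermal resistance in series:
R_carbon steel = L/(kA) = 0.0028/(43.6×26.7) = 2.405×10^-6 K/W
R_dense concrete = L/(kA) = 0.06/(1.3×26.7) = 0.001729 K/W
Sum of known resistances R_other = 0.001731 K/W
Total R = ΔT/Q = 26/479 = 0.05428 K/W
R_cork board = R_total − R_other = 0.05255 K/W
k = L/(R·A) = 0.075/(0.05255×26.7)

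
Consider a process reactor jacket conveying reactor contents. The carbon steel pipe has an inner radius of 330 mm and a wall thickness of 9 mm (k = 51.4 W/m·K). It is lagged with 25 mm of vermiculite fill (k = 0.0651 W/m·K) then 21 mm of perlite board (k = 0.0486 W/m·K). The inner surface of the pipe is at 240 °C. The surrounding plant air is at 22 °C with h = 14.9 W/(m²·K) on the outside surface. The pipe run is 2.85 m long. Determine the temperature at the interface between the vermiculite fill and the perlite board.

T ≈ 142 °C

Treating each annulus and film as a series resistance:
R_carbon steel pipe wall = ln(339/330)/(2π×51.4×2.85) = 2.923×10^-5 K/W
R_vermiculite fill = ln(364/339)/(2π×0.0651×2.85) = 0.06104 K/W
R_perlite board = ln(385/364)/(2π×0.0486×2.85) = 0.06445 K/W
R_outer film = 1/(h_o·2πr_oL) = 1/(14.9×2π×0.385×2.85) = 0.009735 K/W
R_total = 0.1353 K/W
Q = ΔT/R_total = 218/0.1353
Q = 1610 W
T_interface = T_inner − Q·ΣR(inner→interface) = 240 − 1610×0.06107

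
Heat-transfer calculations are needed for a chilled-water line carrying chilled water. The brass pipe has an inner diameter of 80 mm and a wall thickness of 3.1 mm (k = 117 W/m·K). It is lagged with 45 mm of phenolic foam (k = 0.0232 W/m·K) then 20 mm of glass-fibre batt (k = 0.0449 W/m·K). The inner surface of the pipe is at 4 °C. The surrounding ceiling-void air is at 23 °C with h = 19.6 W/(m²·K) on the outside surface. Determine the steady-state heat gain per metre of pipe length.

For a radial system each layer contributes R = ln(r_out/r_in)/(2πkL); films add R = 1/(hA).
R_brass pipe wall = ln(43.1/40)/(2π×117×1) = 1.015×10^-4 K/W
R_phenolic foam = ln(88.1/43.1)/(2π×0.0232×1) = 4.905 K/W
R_glass-fibre batt = ln(108.1/88.1)/(2π×0.0449×1) = 0.7252 K/W
R_outer film = 1/(h_o·2πr_oL) = 1/(19.6×2π×0.1081×1) = 0.07512 K/W
R_total = 5.705 K/W
Q = ΔT/R_total = 19/5.705

q′ ≈ 3.33 W/m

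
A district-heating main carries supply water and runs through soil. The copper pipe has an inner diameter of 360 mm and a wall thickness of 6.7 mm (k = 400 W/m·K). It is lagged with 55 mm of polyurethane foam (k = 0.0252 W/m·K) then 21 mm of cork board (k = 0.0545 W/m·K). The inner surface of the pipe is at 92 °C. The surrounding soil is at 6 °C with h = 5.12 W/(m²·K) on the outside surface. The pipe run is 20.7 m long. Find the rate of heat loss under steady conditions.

Treating each annulus and film as a series resistance:
R_copper pipe wall = ln(186.7/180)/(2π×400×20.7) = 7.025×10^-7 K/W
R_polyurethane foam = ln(241.7/186.7)/(2π×0.0252×20.7) = 0.07878 K/W
R_cork board = ln(262.7/241.7)/(2π×0.0545×20.7) = 0.01175 K/W
R_outer film = 1/(h_o·2πr_oL) = 1/(5.12×2π×0.2627×20.7) = 0.005716 K/W
R_total = 0.09625 K/W
Q = ΔT/R_total = 86/0.09625

Q ≈ 894 W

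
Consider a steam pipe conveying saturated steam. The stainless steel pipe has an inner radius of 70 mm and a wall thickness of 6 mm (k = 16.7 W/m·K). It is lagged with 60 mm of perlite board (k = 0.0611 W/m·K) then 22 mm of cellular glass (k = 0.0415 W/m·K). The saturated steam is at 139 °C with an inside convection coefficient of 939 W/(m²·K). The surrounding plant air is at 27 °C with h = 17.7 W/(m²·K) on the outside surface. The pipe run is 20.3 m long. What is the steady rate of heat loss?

For a radial system each layer contributes R = ln(r_out/r_in)/(2πkL); films add R = 1/(hA).
R_inner film = 1/(h_i·2πr₁L) = 1/(939×2π×0.07×20.3) = 1.193×10^-4 K/W
R_stainless steel pipe wall = ln(76/70)/(2π×16.7×20.3) = 3.861×10^-5 K/W
R_perlite board = ln(136/76)/(2π×0.0611×20.3) = 0.07467 K/W
R_cellular glass = ln(158/136)/(2π×0.0415×20.3) = 0.02833 K/W
R_outer film = 1/(h_o·2πr_oL) = 1/(17.7×2π×0.158×20.3) = 0.002803 K/W
R_total = 0.106 K/W
Q = ΔT/R_total = 112/0.106

Q ≈ 1060 W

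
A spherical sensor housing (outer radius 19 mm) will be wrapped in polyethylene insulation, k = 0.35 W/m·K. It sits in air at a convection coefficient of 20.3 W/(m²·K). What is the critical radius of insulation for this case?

For a sphere r_cr = 2k/h = 2×0.35/20.3
r_cr = 34.5 mm; since the bare radius (19 mm) is below r_cr, adding a thin layer of insulation will *increase* heat loss.

r_cr ≈ 34.5 mm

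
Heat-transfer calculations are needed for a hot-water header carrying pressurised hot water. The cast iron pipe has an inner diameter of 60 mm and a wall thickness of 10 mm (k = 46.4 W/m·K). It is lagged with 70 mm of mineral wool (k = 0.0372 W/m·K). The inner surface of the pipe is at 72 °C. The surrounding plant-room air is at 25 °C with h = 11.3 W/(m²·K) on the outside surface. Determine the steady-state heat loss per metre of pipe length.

Radial resistances (cylindrical: R_cond = ln(r_o/r_i)/(2πkL), R_conv = 1/(h·2πrL)):
R_cast iron pipe wall = ln(40/30)/(2π×46.4×1) = 9.868×10^-4 K/W
R_mineral wool = ln(110/40)/(2π×0.0372×1) = 4.328 K/W
R_outer film = 1/(h_o·2πr_oL) = 1/(11.3×2π×0.11×1) = 0.128 K/W
R_total = 4.457 K/W
Q = ΔT/R_total = 47/4.457

q′ ≈ 10.5 W/m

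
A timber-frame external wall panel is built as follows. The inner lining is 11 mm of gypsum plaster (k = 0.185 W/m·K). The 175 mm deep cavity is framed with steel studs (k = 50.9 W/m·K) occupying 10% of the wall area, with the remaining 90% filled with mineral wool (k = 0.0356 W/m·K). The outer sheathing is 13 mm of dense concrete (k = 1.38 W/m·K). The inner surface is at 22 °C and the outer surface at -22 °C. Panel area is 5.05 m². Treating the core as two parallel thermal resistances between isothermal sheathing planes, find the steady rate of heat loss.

Sheathing layers in series; stud and cavity paths in parallel between them.
R_inner = 0.011/(0.185×5.05) = 0.01177 K/W
R_stud  = 0.175/(50.9×0.1×5.05) = 0.006808 K/W
R_cav   = 0.175/(0.0356×0.9×5.05) = 1.082 K/W
1/R_core = 1/R_stud + 1/R_cav → R_core = 0.006766 K/W
R_outer = 0.013/(1.38×5.05) = 0.001865 K/W
R_total = 0.02041 K/W
Q = ΔT/R_total = 44/0.02041

Q ≈ 2160 W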